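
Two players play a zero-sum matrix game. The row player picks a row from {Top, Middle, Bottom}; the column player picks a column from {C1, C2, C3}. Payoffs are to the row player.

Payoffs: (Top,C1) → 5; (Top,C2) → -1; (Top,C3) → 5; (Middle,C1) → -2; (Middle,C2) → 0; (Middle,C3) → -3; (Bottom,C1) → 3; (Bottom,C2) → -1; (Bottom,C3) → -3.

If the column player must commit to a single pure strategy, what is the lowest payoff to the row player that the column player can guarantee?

Column maxima: C1 → 5, C2 → 0, C3 → 5.
The smallest of these is 0.

0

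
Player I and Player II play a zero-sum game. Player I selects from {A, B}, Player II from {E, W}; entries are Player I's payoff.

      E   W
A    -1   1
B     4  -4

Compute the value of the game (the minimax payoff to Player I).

Row minima: A → -1, B → -4; maximin = -1.
Column maxima: E → 4, W → 1; minimax = 1.
-1 ≠ 1, so there is no saddle point; optimal play is mixed.
Let Player I play A with probability p. Expected payoff against E: (-1)p + 4(1−p) = −5p + 4; against W: 1p + (-4)(1−p) = 5p − 4.
Setting these equal: −5p + 4 = 5p − 4 ⇒ −10p = -8 ⇒ p = 4/5, and the value is (-5)·(4/5) + 4 = 0.
For Player II: with q = P(E), equating A's and B's payoffs gives −2q + 1 = 8q − 4 ⇒ q = 1/2.

0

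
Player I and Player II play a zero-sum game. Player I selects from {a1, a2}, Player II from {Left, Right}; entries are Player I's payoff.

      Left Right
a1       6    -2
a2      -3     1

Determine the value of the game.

Row minima: a1 → -2, a2 → -3; maximin = -2.
Column maxima: Left → 6, Right → 1; minimax = 1.
-2 ≠ 1, so there is no saddle point; optimal play is mixed.
Let Player I play a1 with probability p. Expected payoff against Left: 6p + (-3)(1−p) = 9p − 3; against Right: (-2)p + 1(1−p) = −3p + 1.
Setting these equal: 9p − 3 = −3p + 1 ⇒ 12p = 4 ⇒ p = 1/3, and the value is (9)·(1/3) − 3 = 0.
For Player II: with q = P(Left), equating a1's and a2's payoffs gives 8q − 2 = −4q + 1 ⇒ q = 1/4.

0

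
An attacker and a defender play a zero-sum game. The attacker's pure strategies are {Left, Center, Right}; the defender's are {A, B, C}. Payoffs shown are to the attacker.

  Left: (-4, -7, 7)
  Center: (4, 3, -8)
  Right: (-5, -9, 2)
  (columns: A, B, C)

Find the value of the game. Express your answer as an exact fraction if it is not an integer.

Row minima: Left → -7, Center → -8, Right → -9; maximin = -7.
Column maxima: A → 4, B → 3, C → 7; minimax = 3.
-7 ≠ 3, so there is no saddle point; optimal play is mixed.
Right is strictly dominated by Left, so the attacker never plays it.
A is strictly dominated by B (it gives the attacker strictly more in every row), so the defender never plays it.
On the remaining 2×2 (Left, Center vs B, C):
Let the attacker play Left with probability p. Expected payoff against B: (-7)p + 3(1−p) = −10p + 3; against C: 7p + (-8)(1−p) = 15p − 8.
Setting these equal: −10p + 3 = 15p − 8 ⇒ −25p = -11 ⇒ p = 11/25, and the value is (-10)·(11/25) + 3 = -7/5.
For the defender: with q = P(B), equating Left's and Center's payoffs gives −14q + 7 = 11q − 8 ⇒ q = 3/5.

-7/5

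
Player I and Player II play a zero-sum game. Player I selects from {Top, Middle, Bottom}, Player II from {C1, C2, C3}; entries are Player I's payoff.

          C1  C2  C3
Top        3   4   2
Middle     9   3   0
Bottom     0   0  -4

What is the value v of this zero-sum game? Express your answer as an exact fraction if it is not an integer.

Row minima: Top → 2, Middle → 0, Bottom → -4; maximin = 2.
Column maxima: C1 → 9, C2 → 4, C3 → 2; minimax = 2.
Since maximin = minimax = 2, there is a saddle point and the value is 2.

2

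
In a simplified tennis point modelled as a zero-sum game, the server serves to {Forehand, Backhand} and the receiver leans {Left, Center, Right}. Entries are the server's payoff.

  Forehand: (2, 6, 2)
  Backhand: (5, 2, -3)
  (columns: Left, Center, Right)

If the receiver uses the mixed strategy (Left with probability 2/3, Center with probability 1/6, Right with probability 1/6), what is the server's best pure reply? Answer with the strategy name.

Backhand

Expected payoff of Forehand: (2/3)·2 + (1/6)·6 + (1/6)·2 = 8/3.
Expected payoff of Backhand: (2/3)·5 + (1/6)·2 + (1/6)·(-3) = 19/6.
The largest is 19/6, so the server's best response is Backhand.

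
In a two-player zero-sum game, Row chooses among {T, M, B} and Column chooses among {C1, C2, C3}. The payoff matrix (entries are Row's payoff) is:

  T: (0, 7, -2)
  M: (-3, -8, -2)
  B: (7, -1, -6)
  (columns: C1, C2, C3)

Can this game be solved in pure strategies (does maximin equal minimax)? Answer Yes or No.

Row minima: T → -2, M → -8, B → -6; maximin = -2.
Column maxima: C1 → 7, C2 → 7, C3 → -2; minimax = -2.
maximin = minimax = -2, so a saddle point exists.

Yes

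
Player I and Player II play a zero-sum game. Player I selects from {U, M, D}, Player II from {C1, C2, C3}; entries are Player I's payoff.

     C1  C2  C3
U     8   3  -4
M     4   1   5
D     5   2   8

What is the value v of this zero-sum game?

32/13

Row minima: U → -4, M → 1, D → 2; maximin = 2.
Column maxima: C1 → 8, C2 → 3, C3 → 8; minimax = 3.
2 ≠ 3, so there is no saddle point; optimal play is mixed.
M is strictly dominated by D, so Player I never plays it.
C1 is strictly dominated by C2 (it gives Player I strictly more in every row), so Player II never plays it.
On the remaining 2×2 (U, D vs C2, C3):
Let Player I play U with probability p. Expected payoff against C2: 3p + 2(1−p) = p + 2; against C3: (-4)p + 8(1−p) = −12p + 8.
Setting these equal: p + 2 = −12p + 8 ⇒ 13p = 6 ⇒ p = 6/13, and the value is (1)·(6/13) + 2 = 32/13.
For Player II: with q = P(C2), equating U's and D's payoffs gives 7q − 4 = −6q + 8 ⇒ q = 12/13.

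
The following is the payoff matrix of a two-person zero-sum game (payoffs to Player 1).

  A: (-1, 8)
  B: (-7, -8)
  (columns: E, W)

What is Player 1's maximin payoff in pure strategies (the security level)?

Row minima: A → -1, B → -8.
The best of these is -1.

-1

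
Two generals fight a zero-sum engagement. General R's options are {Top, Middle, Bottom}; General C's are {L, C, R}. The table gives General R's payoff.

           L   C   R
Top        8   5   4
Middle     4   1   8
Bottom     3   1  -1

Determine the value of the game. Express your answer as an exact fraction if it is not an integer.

9/2

Row minima: Top → 4, Middle → 1, Bottom → -1; maximin = 4.
Column maxima: L → 8, C → 5, R → 8; minimax = 5.
4 ≠ 5, so there is no saddle point; optimal play is mixed.
Bottom is strictly dominated by Top, so General R never plays it.
L is strictly dominated by C (it gives General R strictly more in every row), so General C never plays it.
On the remaining 2×2 (Top, Middle vs C, R):
Let General R play Top with probability p. Expected payoff against C: 5p + 1(1−p) = 4p + 1; against R: 4p + 8(1−p) = −4p + 8.
Setting these equal: 4p + 1 = −4p + 8 ⇒ 8p = 7 ⇒ p = 7/8, and the value is (4)·(7/8) + 1 = 9/2.
For General C: with q = P(C), equating Top's and Middle's payoffs gives q + 4 = −7q + 8 ⇒ q = 1/2.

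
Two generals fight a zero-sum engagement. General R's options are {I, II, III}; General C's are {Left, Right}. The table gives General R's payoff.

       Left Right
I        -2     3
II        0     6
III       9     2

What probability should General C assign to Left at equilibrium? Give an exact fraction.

4/13

Row minima: I → -2, II → 0, III → 2; maximin = 2.
Column maxima: Left → 9, Right → 6; minimax = 6.
2 ≠ 6, so there is no saddle point; optimal play is mixed.
I is strictly dominated by II, so General R never plays it.
On the remaining 2×2 (II, III vs Left, Right):
Let General R play II with probability p. Expected payoff against Left: 0p + 9(1−p) = −9p + 9; against Right: 6p + 2(1−p) = 4p + 2.
Setting these equal: −9p + 9 = 4p + 2 ⇒ −13p = -7 ⇒ p = 7/13, and the value is (-9)·(7/13) + 9 = 54/13.
For General C: with q = P(Left), equating II's and III's payoffs gives −6q + 6 = 7q + 2 ⇒ q = 4/13.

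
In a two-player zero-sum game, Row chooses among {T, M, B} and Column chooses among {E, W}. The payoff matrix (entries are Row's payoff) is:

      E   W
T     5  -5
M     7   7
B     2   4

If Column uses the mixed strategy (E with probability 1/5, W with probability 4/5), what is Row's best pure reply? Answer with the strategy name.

M

Expected payoff of T: (1/5)·5 + (4/5)·(-5) = -3.
Expected payoff of M: (1/5)·7 + (4/5)·7 = 7.
Expected payoff of B: (1/5)·2 + (4/5)·4 = 18/5.
The largest is 7, so Row's best response is M.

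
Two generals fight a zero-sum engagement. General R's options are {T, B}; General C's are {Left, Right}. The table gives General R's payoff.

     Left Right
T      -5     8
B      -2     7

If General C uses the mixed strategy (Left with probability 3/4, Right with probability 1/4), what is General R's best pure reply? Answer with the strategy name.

B

Expected payoff of T: (3/4)·(-5) + (1/4)·8 = -7/4.
Expected payoff of B: (3/4)·(-2) + (1/4)·7 = 1/4.
The largest is 1/4, so General R's best response is B.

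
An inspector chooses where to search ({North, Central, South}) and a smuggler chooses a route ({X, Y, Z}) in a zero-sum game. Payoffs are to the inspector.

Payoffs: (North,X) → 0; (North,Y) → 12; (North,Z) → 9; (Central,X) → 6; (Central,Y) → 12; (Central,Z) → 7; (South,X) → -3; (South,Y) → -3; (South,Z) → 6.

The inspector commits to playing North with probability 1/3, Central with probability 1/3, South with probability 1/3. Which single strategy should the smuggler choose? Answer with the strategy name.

X

If the smuggler plays X, the inspector's expected payoff is (1/3)·0 + (1/3)·6 + (1/3)·(-3) = 1.
If the smuggler plays Y, the inspector's expected payoff is (1/3)·12 + (1/3)·12 + (1/3)·(-3) = 7.
If the smuggler plays Z, the inspector's expected payoff is (1/3)·9 + (1/3)·7 + (1/3)·6 = 22/3.
The smuggler minimizes the inspector's payoff; the smallest is 1, so the best response is X.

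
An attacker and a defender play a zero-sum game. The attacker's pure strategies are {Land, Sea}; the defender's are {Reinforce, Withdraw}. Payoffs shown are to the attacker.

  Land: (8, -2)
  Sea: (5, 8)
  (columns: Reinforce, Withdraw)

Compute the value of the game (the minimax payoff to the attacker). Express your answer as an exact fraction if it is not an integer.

Row minima: Land → -2, Sea → 5; maximin = 5.
Column maxima: Reinforce → 8, Withdraw → 8; minimax = 8.
5 ≠ 8, so there is no saddle point; optimal play is mixed.
Let the attacker play Land with probability p. Expected payoff against Reinforce: 8p + 5(1−p) = 3p + 5; against Withdraw: (-2)p + 8(1−p) = −10p + 8.
Setting these equal: 3p + 5 = −10p + 8 ⇒ 13p = 3 ⇒ p = 3/13, and the value is (3)·(3/13) + 5 = 74/13.
For the defender: with q = P(Reinforce), equating Land's and Sea's payoffs gives 10q − 2 = −3q + 8 ⇒ q = 10/13.

74/13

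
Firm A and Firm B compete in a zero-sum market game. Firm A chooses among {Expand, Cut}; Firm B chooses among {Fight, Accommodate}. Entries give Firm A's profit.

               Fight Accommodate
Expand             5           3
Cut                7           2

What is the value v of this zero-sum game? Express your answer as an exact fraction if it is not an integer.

Row minima: Expand → 3, Cut → 2; maximin = 3.
Column maxima: Fight → 7, Accommodate → 3; minimax = 3.
Since maximin = minimax = 3, there is a saddle point and the value is 3.

3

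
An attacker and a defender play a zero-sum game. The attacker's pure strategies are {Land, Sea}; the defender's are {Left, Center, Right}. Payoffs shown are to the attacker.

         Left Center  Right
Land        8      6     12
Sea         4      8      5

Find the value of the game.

20/3

Row minima: Land → 6, Sea → 4; maximin = 6.
Column maxima: Left → 8, Center → 8, Right → 12; minimax = 8.
6 ≠ 8, so there is no saddle point; optimal play is mixed.
Right is strictly dominated by Left (it gives the attacker strictly more in every row), so the defender never plays it.
On the remaining 2×2 (Land, Sea vs Left, Center):
Let the attacker play Land with probability p. Expected payoff against Left: 8p + 4(1−p) = 4p + 4; against Center: 6p + 8(1−p) = −2p + 8.
Setting these equal: 4p + 4 = −2p + 8 ⇒ 6p = 4 ⇒ p = 2/3, and the value is (4)·(2/3) + 4 = 20/3.
For the defender: with q = P(Left), equating Land's and Sea's payoffs gives 2q + 6 = −4q + 8 ⇒ q = 1/3.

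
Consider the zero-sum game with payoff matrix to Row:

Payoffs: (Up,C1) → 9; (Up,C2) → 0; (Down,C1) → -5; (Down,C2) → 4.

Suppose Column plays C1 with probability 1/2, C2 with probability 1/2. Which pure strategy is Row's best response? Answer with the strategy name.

Up

Expected payoff of Up: (1/2)·9 + (1/2)·0 = 9/2.
Expected payoff of Down: (1/2)·(-5) + (1/2)·4 = -1/2.
The largest is 9/2, so Row's best response is Up.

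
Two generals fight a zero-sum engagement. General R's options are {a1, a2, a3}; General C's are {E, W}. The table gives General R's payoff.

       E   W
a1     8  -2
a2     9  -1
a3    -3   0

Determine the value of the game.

-3/13

Row minima: a1 → -2, a2 → -1, a3 → -3; maximin = -1.
Column maxima: E → 9, W → 0; minimax = 0.
-1 ≠ 0, so there is no saddle point; optimal play is mixed.
a1 is strictly dominated by a2, so General R never plays it.
On the remaining 2×2 (a2, a3 vs E, W):
Let General R play a2 with probability p. Expected payoff against E: 9p + (-3)(1−p) = 12p − 3; against W: (-1)p + 0(1−p) = −p.
Setting these equal: 12p − 3 = −p ⇒ 13p = 3 ⇒ p = 3/13, and the value is (12)·(3/13) − 3 = -3/13.
For General C: with q = P(E), equating a2's and a3's payoffs gives 10q − 1 = −3q ⇒ q = 1/13.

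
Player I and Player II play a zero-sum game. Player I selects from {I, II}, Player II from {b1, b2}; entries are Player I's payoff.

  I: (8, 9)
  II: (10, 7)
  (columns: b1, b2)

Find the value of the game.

Row minima: I → 8, II → 7; maximin = 8.
Column maxima: b1 → 10, b2 → 9; minimax = 9.
8 ≠ 9, so there is no saddle point; optimal play is mixed.
Let Player I play I with probability p. Expected payoff against b1: 8p + 10(1−p) = −2p + 10; against b2: 9p + 7(1−p) = 2p + 7.
Setting these equal: −2p + 10 = 2p + 7 ⇒ −4p = -3 ⇒ p = 3/4, and the value is (-2)·(3/4) + 10 = 17/2.
For Player II: with q = P(b1), equating I's and II's payoffs gives −q + 9 = 3q + 7 ⇒ q = 1/2.

17/2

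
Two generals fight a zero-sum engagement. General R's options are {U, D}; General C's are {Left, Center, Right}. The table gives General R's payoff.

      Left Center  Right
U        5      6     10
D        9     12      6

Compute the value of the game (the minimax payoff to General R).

Row minima: U → 5, D → 6; maximin = 6.
Column maxima: Left → 9, Center → 12, Right → 10; minimax = 9.
6 ≠ 9, so there is no saddle point; optimal play is mixed.
Center is strictly dominated by Left (it gives General R strictly more in every row), so General C never plays it.
On the remaining 2×2 (U, D vs Left, Right):
Let General R play U with probability p. Expected payoff against Left: 5p + 9(1−p) = −4p + 9; against Right: 10p + 6(1−p) = 4p + 6.
Setting these equal: −4p + 9 = 4p + 6 ⇒ −8p = -3 ⇒ p = 3/8, and the value is (-4)·(3/8) + 9 = 15/2.
For General C: with q = P(Left), equating U's and D's payoffs gives −5q + 10 = 3q + 6 ⇒ q = 1/2.

15/2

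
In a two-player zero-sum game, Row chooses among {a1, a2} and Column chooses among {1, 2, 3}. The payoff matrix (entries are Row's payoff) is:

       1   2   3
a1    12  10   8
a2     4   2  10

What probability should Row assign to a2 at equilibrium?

1/5

Row minima: a1 → 8, a2 → 2; maximin = 8.
Column maxima: 1 → 12, 2 → 10, 3 → 10; minimax = 10.
8 ≠ 10, so there is no saddle point; optimal play is mixed.
1 is strictly dominated by 2 (it gives Row strictly more in every row), so Column never plays it.
On the remaining 2×2 (a1, a2 vs 2, 3):
Let Row play a1 with probability p. Expected payoff against 2: 10p + 2(1−p) = 8p + 2; against 3: 8p + 10(1−p) = −2p + 10.
Setting these equal: 8p + 2 = −2p + 10 ⇒ 10p = 8 ⇒ p = 4/5, and the value is (8)·(4/5) + 2 = 42/5.
For Column: with q = P(2), equating a1's and a2's payoffs gives 2q + 8 = −8q + 10 ⇒ q = 1/5.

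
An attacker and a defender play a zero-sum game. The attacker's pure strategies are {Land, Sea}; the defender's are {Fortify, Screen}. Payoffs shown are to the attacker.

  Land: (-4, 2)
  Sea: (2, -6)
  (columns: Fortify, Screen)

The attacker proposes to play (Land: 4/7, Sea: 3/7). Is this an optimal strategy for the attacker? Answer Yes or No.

Yes

Against Fortify this mix gives (4/7)·(-4) + (3/7)·2 = -10/7.
Against Screen this mix gives (4/7)·2 + (3/7)·(-6) = -10/7.
All of the defender's active replies (Fortify, Screen) yield -10/7, and no column does worse for the attacker. The mix makes the defender indifferent and guarantees -10/7, so it is optimal.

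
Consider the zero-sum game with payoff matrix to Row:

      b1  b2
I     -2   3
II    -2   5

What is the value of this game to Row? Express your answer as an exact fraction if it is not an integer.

Row minima: I → -2, II → -2; maximin = -2.
Column maxima: b1 → -2, b2 → 5; minimax = -2.
Since maximin = minimax = -2, there is a saddle point and the value is -2.

-2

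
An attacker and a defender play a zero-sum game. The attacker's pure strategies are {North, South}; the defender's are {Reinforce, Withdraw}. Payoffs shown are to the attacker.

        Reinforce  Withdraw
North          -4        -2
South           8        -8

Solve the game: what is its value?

Row minima: North → -4, South → -8; maximin = -4.
Column maxima: Reinforce → 8, Withdraw → -2; minimax = -2.
-4 ≠ -2, so there is no saddle point; optimal play is mixed.
Let the attacker play North with probability p. Expected payoff against Reinforce: (-4)p + 8(1−p) = −12p + 8; against Withdraw: (-2)p + (-8)(1−p) = 6p − 8.
Setting these equal: −12p + 8 = 6p − 8 ⇒ −18p = -16 ⇒ p = 8/9, and the value is (-12)·(8/9) + 8 = -8/3.
For the defender: with q = P(Reinforce), equating North's and South's payoffs gives −2q − 2 = 16q − 8 ⇒ q = 1/3.

-8/3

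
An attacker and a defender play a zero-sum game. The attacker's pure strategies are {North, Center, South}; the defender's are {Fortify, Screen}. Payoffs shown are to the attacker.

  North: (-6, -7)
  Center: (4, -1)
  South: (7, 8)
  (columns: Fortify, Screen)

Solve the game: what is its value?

Row minima: North → -7, Center → -1, South → 7; maximin = 7.
Column maxima: Fortify → 7, Screen → 8; minimax = 7.
Since maximin = minimax = 7, there is a saddle point and the value is 7.

7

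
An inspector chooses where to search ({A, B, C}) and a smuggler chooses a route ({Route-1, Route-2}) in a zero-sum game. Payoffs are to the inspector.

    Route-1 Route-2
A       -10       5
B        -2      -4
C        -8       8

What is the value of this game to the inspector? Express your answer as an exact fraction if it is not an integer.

Row minima: A → -10, B → -4, C → -8; maximin = -4.
Column maxima: Route-1 → -2, Route-2 → 8; minimax = -2.
-4 ≠ -2, so there is no saddle point; optimal play is mixed.
A is strictly dominated by C, so the inspector never plays it.
On the remaining 2×2 (B, C vs Route-1, Route-2):
Let the inspector play B with probability p. Expected payoff against Route-1: (-2)p + (-8)(1−p) = 6p − 8; against Route-2: (-4)p + 8(1−p) = −12p + 8.
Setting these equal: 6p − 8 = −12p + 8 ⇒ 18p = 16 ⇒ p = 8/9, and the value is (6)·(8/9) − 8 = -8/3.
For the smuggler: with q = P(Route-1), equating B's and C's payoffs gives 2q − 4 = −16q + 8 ⇒ q = 2/3.

-8/3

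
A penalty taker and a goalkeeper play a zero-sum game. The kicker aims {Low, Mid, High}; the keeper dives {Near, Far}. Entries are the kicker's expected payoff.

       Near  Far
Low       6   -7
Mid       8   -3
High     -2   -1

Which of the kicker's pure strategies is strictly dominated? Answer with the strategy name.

Mid gives a strictly higher payoff than Low against every column: 8 > 6, -3 > -7.
So Low is strictly dominated and the kicker never plays it.

Low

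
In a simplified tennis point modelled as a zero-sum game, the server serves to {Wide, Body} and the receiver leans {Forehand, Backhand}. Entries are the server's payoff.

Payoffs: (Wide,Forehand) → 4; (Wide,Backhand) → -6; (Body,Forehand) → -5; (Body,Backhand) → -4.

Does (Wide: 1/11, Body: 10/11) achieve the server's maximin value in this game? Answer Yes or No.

Yes

Against Forehand this mix gives (1/11)·4 + (10/11)·(-5) = -46/11.
Against Backhand this mix gives (1/11)·(-6) + (10/11)·(-4) = -46/11.
All of the receiver's active replies (Forehand, Backhand) yield -46/11, and no column does worse for the server. The mix makes the receiver indifferent and guarantees -46/11, so it is optimal.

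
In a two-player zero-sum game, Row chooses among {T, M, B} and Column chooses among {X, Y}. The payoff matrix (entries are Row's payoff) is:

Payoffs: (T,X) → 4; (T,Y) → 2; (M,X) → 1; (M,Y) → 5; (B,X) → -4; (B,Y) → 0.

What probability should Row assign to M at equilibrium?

Row minima: T → 2, M → 1, B → -4; maximin = 2.
Column maxima: X → 4, Y → 5; minimax = 4.
2 ≠ 4, so there is no saddle point; optimal play is mixed.
B is strictly dominated by T, so Row never plays it.
On the remaining 2×2 (T, M vs X, Y):
Let Row play T with probability p. Expected payoff against X: 4p + 1(1−p) = 3p + 1; against Y: 2p + 5(1−p) = −3p + 5.
Setting these equal: 3p + 1 = −3p + 5 ⇒ 6p = 4 ⇒ p = 2/3, and the value is (3)·(2/3) + 1 = 3.
For Column: with q = P(X), equating T's and M's payoffs gives 2q + 2 = −4q + 5 ⇒ q = 1/2.

1/3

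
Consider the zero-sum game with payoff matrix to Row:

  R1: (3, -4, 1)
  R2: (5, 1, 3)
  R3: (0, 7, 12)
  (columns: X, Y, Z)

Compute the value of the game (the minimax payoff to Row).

35/11

Row minima: R1 → -4, R2 → 1, R3 → 0; maximin = 1.
Column maxima: X → 5, Y → 7, Z → 12; minimax = 5.
1 ≠ 5, so there is no saddle point; optimal play is mixed.
R1 is strictly dominated by R2, so Row never plays it.
Z is strictly dominated by Y (it gives Row strictly more in every row), so Column never plays it.
On the remaining 2×2 (R2, R3 vs X, Y):
Let Row play R2 with probability p. Expected payoff against X: 5p + 0(1−p) = 5p; against Y: 1p + 7(1−p) = −6p + 7.
Setting these equal: 5p = −6p + 7 ⇒ 11p = 7 ⇒ p = 7/11, and the value is (5)·(7/11) = 35/11.
For Column: with q = P(X), equating R2's and R3's payoffs gives 4q + 1 = −7q + 7 ⇒ q = 6/11.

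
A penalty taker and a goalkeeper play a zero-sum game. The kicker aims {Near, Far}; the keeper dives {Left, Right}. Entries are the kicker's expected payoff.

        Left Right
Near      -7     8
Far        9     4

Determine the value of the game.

Row minima: Near → -7, Far → 4; maximin = 4.
Column maxima: Left → 9, Right → 8; minimax = 8.
4 ≠ 8, so there is no saddle point; optimal play is mixed.
Let the kicker play Near with probability p. Expected payoff against Left: (-7)p + 9(1−p) = −16p + 9; against Right: 8p + 4(1−p) = 4p + 4.
Setting these equal: −16p + 9 = 4p + 4 ⇒ −20p = -5 ⇒ p = 1/4, and the value is (-16)·(1/4) + 9 = 5.
For the keeper: with q = P(Left), equating Near's and Far's payoffs gives −15q + 8 = 5q + 4 ⇒ q = 1/5.

5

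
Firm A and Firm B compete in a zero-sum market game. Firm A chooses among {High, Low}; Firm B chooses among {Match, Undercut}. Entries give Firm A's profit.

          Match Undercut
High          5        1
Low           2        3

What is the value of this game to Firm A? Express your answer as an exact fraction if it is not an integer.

13/5

Row minima: High → 1, Low → 2; maximin = 2.
Column maxima: Match → 5, Undercut → 3; minimax = 3.
2 ≠ 3, so there is no saddle point; optimal play is mixed.
Let Firm A play High with probability p. Expected payoff against Match: 5p + 2(1−p) = 3p + 2; against Undercut: 1p + 3(1−p) = −2p + 3.
Setting these equal: 3p + 2 = −2p + 3 ⇒ 5p = 1 ⇒ p = 1/5, and the value is (3)·(1/5) + 2 = 13/5.
For Firm B: with q = P(Match), equating High's and Low's payoffs gives 4q + 1 = −q + 3 ⇒ q = 2/5.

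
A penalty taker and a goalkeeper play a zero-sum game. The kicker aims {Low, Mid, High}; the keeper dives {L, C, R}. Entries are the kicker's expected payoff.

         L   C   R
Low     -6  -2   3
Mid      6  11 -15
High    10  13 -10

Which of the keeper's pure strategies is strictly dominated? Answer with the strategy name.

L holds the kicker's payoff strictly below C in every row: -6 < -2, 6 < 11, 10 < 13.
So C is strictly dominated for the keeper.

C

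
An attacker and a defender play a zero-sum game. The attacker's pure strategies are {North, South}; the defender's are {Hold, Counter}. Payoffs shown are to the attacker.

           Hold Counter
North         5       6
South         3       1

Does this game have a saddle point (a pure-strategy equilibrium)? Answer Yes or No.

Yes

Row minima: North → 5, South → 1; maximin = 5.
Column maxima: Hold → 5, Counter → 6; minimax = 5.
maximin = minimax = 5, so a saddle point exists.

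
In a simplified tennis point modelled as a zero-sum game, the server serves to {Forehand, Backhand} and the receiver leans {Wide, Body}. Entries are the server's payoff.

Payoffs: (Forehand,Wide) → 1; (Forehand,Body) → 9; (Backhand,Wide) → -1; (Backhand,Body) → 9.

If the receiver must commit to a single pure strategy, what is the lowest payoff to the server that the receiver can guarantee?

1

Column maxima: Wide → 1, Body → 9.
The smallest of these is 1.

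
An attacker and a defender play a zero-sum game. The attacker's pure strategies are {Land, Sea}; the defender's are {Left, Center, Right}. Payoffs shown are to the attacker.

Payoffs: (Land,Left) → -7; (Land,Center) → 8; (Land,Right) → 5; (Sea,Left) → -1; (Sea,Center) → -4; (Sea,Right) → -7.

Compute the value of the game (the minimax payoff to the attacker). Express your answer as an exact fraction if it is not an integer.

-3

Row minima: Land → -7, Sea → -7; maximin = -7.
Column maxima: Left → -1, Center → 8, Right → 5; minimax = -1.
-7 ≠ -1, so there is no saddle point; optimal play is mixed.
Center is strictly dominated by Right (it gives the attacker strictly more in every row), so the defender never plays it.
On the remaining 2×2 (Land, Sea vs Left, Right):
Let the attacker play Land with probability p. Expected payoff against Left: (-7)p + (-1)(1−p) = −6p − 1; against Right: 5p + (-7)(1−p) = 12p − 7.
Setting these equal: −6p − 1 = 12p − 7 ⇒ −18p = -6 ⇒ p = 1/3, and the value is (-6)·(1/3) − 1 = -3.
For the defender: with q = P(Left), equating Land's and Sea's payoffs gives −12q + 5 = 6q − 7 ⇒ q = 2/3.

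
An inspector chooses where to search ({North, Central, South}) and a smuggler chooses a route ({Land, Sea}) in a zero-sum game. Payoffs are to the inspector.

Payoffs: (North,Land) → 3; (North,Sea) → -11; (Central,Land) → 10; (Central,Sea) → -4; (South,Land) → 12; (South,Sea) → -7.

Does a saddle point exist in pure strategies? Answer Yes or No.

Yes

Row minima: North → -11, Central → -4, South → -7; maximin = -4.
Column maxima: Land → 12, Sea → -4; minimax = -4.
maximin = minimax = -4, so a saddle point exists.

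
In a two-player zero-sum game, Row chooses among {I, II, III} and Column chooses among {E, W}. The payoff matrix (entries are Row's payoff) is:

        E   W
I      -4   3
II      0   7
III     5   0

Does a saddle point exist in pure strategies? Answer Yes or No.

No

Row minima: I → -4, II → 0, III → 0; maximin = 0.
Column maxima: E → 5, W → 7; minimax = 5.
0 ≠ 5, so no pure-strategy equilibrium exists.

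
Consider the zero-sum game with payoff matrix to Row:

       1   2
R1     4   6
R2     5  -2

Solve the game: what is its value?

Row minima: R1 → 4, R2 → -2; maximin = 4.
Column maxima: 1 → 5, 2 → 6; minimax = 5.
4 ≠ 5, so there is no saddle point; optimal play is mixed.
Let Row play R1 with probability p. Expected payoff against 1: 4p + 5(1−p) = −p + 5; against 2: 6p + (-2)(1−p) = 8p − 2.
Setting these equal: −p + 5 = 8p − 2 ⇒ −9p = -7 ⇒ p = 7/9, and the value is (-1)·(7/9) + 5 = 38/9.
For Column: with q = P(1), equating R1's and R2's payoffs gives −2q + 6 = 7q − 2 ⇒ q = 8/9.

38/9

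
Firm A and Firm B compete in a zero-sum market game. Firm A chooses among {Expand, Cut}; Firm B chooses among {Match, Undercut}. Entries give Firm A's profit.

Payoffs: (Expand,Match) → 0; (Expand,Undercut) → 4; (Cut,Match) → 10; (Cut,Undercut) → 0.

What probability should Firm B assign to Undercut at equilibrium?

Row minima: Expand → 0, Cut → 0; maximin = 0.
Column maxima: Match → 10, Undercut → 4; minimax = 4.
0 ≠ 4, so there is no saddle point; optimal play is mixed.
Let Firm A play Expand with probability p. Expected payoff against Match: 0p + 10(1−p) = −10p + 10; against Undercut: 4p + 0(1−p) = 4p.
Setting these equal: −10p + 10 = 4p ⇒ −14p = -10 ⇒ p = 5/7, and the value is (-10)·(5/7) + 10 = 20/7.
For Firm B: with q = P(Match), equating Expand's and Cut's payoffs gives −4q + 4 = 10q ⇒ q = 2/7.

5/7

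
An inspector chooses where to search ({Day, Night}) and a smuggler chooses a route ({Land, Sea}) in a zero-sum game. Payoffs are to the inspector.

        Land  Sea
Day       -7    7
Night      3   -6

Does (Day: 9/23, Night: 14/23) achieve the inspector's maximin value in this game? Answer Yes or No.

Yes

Against Land this mix gives (9/23)·(-7) + (14/23)·3 = -21/23.
Against Sea this mix gives (9/23)·7 + (14/23)·(-6) = -21/23.
All of the smuggler's active replies (Land, Sea) yield -21/23, and no column does worse for the inspector. The mix makes the smuggler indifferent and guarantees -21/23, so it is optimal.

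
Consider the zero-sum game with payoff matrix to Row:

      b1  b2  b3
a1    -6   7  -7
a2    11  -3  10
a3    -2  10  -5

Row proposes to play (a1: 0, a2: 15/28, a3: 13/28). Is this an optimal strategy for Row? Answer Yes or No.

Yes

Against b1 this mix gives (15/28)·11 + (13/28)·(-2) = 139/28.
Against b2 this mix gives (15/28)·(-3) + (13/28)·10 = 85/28.
Against b3 this mix gives (15/28)·10 + (13/28)·(-5) = 85/28.
All of Column's active replies (b2, b3) yield 85/28, and no column does worse for Row. The mix makes Column indifferent and guarantees 85/28, so it is optimal.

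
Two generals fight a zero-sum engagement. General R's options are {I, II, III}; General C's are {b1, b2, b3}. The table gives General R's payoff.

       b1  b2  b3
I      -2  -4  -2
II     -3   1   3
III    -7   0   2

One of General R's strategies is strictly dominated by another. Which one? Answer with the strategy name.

II gives a strictly higher payoff than III against every column: -3 > -7, 1 > 0, 3 > 2.
So III is strictly dominated and General R never plays it.

III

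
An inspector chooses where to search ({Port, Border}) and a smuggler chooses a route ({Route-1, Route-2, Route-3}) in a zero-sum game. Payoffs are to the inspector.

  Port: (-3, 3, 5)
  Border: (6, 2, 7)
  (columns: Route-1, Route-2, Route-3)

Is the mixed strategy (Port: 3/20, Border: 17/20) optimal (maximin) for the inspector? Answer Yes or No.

No

Against Route-1 this mix gives (3/20)·(-3) + (17/20)·6 = 93/20.
Against Route-2 this mix gives (3/20)·3 + (17/20)·2 = 43/20.
Against Route-3 this mix gives (3/20)·5 + (17/20)·7 = 67/10.
The smuggler will play Route-2, holding the inspector to 43/20. Shifting weight toward the row that does better against Route-2 would raise this floor (the equalizing mix achieves 12/5 against both Route-2 and Route-1), so the proposed strategy is not optimal.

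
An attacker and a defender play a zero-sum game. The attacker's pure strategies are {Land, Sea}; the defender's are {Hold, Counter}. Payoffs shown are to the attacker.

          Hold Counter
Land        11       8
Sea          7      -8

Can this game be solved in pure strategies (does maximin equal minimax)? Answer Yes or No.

Row minima: Land → 8, Sea → -8; maximin = 8.
Column maxima: Hold → 11, Counter → 8; minimax = 8.
maximin = minimax = 8, so a saddle point exists.

Yes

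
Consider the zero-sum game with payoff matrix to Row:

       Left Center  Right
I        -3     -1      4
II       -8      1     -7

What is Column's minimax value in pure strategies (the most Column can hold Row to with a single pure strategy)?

Column maxima: Left → -3, Center → 1, Right → 4.
The smallest of these is -3.

-3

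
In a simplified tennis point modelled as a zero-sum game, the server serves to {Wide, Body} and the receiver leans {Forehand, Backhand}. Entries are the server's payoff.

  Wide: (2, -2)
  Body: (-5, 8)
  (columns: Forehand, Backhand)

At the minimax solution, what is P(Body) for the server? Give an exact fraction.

4/17

Row minima: Wide → -2, Body → -5; maximin = -2.
Column maxima: Forehand → 2, Backhand → 8; minimax = 2.
-2 ≠ 2, so there is no saddle point; optimal play is mixed.
Let the server play Wide with probability p. Expected payoff against Forehand: 2p + (-5)(1−p) = 7p − 5; against Backhand: (-2)p + 8(1−p) = −10p + 8.
Setting these equal: 7p − 5 = −10p + 8 ⇒ 17p = 13 ⇒ p = 13/17, and the value is (7)·(13/17) − 5 = 6/17.
For the receiver: with q = P(Forehand), equating Wide's and Body's payoffs gives 4q − 2 = −13q + 8 ⇒ q = 10/17.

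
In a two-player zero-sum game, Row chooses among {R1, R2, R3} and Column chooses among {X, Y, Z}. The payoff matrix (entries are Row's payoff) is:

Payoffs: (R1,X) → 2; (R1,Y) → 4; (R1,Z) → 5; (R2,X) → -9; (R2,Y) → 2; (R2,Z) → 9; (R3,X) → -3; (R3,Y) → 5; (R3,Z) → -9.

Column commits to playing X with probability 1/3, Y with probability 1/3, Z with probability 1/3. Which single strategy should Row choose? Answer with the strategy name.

Expected payoff of R1: (1/3)·2 + (1/3)·4 + (1/3)·5 = 11/3.
Expected payoff of R2: (1/3)·(-9) + (1/3)·2 + (1/3)·9 = 2/3.
Expected payoff of R3: (1/3)·(-3) + (1/3)·5 + (1/3)·(-9) = -7/3.
The largest is 11/3, so Row's best response is R1.

R1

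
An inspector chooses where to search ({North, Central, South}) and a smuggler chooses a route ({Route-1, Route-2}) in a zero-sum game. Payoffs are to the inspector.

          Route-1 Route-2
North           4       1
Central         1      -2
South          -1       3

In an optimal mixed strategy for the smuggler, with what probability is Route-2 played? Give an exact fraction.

5/7

Row minima: North → 1, Central → -2, South → -1; maximin = 1.
Column maxima: Route-1 → 4, Route-2 → 3; minimax = 3.
1 ≠ 3, so there is no saddle point; optimal play is mixed.
Central is strictly dominated by North, so the inspector never plays it.
On the remaining 2×2 (North, South vs Route-1, Route-2):
Let the inspector play North with probability p. Expected payoff against Route-1: 4p + (-1)(1−p) = 5p − 1; against Route-2: 1p + 3(1−p) = −2p + 3.
Setting these equal: 5p − 1 = −2p + 3 ⇒ 7p = 4 ⇒ p = 4/7, and the value is (5)·(4/7) − 1 = 13/7.
For the smuggler: with q = P(Route-1), equating North's and South's payoffs gives 3q + 1 = −4q + 3 ⇒ q = 2/7.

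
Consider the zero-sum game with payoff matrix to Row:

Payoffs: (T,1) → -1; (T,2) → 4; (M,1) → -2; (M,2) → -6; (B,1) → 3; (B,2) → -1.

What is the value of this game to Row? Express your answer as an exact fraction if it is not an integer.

11/9

Row minima: T → -1, M → -6, B → -1; maximin = -1.
Column maxima: 1 → 3, 2 → 4; minimax = 3.
-1 ≠ 3, so there is no saddle point; optimal play is mixed.
M is strictly dominated by T, so Row never plays it.
On the remaining 2×2 (T, B vs 1, 2):
Let Row play T with probability p. Expected payoff against 1: (-1)p + 3(1−p) = −4p + 3; against 2: 4p + (-1)(1−p) = 5p − 1.
Setting these equal: −4p + 3 = 5p − 1 ⇒ −9p = -4 ⇒ p = 4/9, and the value is (-4)·(4/9) + 3 = 11/9.
For Column: with q = P(1), equating T's and B's payoffs gives −5q + 4 = 4q − 1 ⇒ q = 5/9.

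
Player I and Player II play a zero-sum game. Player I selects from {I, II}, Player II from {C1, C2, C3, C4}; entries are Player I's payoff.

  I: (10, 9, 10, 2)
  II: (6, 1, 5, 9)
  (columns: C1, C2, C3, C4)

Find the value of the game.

79/15

Row minima: I → 2, II → 1; maximin = 2.
Column maxima: C1 → 10, C2 → 9, C3 → 10, C4 → 9; minimax = 9.
2 ≠ 9, so there is no saddle point; optimal play is mixed.
C1 is strictly dominated by C2 (it gives Player I strictly more in every row), so Player II never plays it.
C3 is strictly dominated by C2 (it gives Player I strictly more in every row), so Player II never plays it.
On the remaining 2×2 (I, II vs C2, C4):
Let Player I play I with probability p. Expected payoff against C2: 9p + 1(1−p) = 8p + 1; against C4: 2p + 9(1−p) = −7p + 9.
Setting these equal: 8p + 1 = −7p + 9 ⇒ 15p = 8 ⇒ p = 8/15, and the value is (8)·(8/15) + 1 = 79/15.
For Player II: with q = P(C2), equating I's and II's payoffs gives 7q + 2 = −8q + 9 ⇒ q = 7/15.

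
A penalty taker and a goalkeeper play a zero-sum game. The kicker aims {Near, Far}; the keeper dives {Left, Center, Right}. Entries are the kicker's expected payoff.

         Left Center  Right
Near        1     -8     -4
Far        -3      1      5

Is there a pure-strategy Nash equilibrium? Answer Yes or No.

No

Row minima: Near → -8, Far → -3; maximin = -3.
Column maxima: Left → 1, Center → 1, Right → 5; minimax = 1.
-3 ≠ 1, so no pure-strategy equilibrium exists.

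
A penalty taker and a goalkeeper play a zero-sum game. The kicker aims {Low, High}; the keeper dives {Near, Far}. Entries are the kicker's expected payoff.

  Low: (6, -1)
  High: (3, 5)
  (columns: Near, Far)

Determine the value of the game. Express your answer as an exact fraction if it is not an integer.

Row minima: Low → -1, High → 3; maximin = 3.
Column maxima: Near → 6, Far → 5; minimax = 5.
3 ≠ 5, so there is no saddle point; optimal play is mixed.
Let the kicker play Low with probability p. Expected payoff against Near: 6p + 3(1−p) = 3p + 3; against Far: (-1)p + 5(1−p) = −6p + 5.
Setting these equal: 3p + 3 = −6p + 5 ⇒ 9p = 2 ⇒ p = 2/9, and the value is (3)·(2/9) + 3 = 11/3.
For the keeper: with q = P(Near), equating Low's and High's payoffs gives 7q − 1 = −2q + 5 ⇒ q = 2/3.

11/3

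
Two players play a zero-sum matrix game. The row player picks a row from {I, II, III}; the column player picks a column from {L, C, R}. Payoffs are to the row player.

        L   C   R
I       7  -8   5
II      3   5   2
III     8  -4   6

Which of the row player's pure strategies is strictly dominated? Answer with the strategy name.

III gives a strictly higher payoff than I against every column: 8 > 7, -4 > -8, 6 > 5.
So I is strictly dominated and the row player never plays it.

I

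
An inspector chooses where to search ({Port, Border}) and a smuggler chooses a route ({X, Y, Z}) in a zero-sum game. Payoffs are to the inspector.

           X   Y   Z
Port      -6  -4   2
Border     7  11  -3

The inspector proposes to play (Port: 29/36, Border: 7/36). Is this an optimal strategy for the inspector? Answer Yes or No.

No

Against X this mix gives (29/36)·(-6) + (7/36)·7 = -125/36.
Against Y this mix gives (29/36)·(-4) + (7/36)·11 = -13/12.
Against Z this mix gives (29/36)·2 + (7/36)·(-3) = 37/36.
The smuggler will play X, holding the inspector to -125/36. Shifting weight toward the row that does better against X would raise this floor (the equalizing mix achieves -2/9 against both X and Z), so the proposed strategy is not optimal.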